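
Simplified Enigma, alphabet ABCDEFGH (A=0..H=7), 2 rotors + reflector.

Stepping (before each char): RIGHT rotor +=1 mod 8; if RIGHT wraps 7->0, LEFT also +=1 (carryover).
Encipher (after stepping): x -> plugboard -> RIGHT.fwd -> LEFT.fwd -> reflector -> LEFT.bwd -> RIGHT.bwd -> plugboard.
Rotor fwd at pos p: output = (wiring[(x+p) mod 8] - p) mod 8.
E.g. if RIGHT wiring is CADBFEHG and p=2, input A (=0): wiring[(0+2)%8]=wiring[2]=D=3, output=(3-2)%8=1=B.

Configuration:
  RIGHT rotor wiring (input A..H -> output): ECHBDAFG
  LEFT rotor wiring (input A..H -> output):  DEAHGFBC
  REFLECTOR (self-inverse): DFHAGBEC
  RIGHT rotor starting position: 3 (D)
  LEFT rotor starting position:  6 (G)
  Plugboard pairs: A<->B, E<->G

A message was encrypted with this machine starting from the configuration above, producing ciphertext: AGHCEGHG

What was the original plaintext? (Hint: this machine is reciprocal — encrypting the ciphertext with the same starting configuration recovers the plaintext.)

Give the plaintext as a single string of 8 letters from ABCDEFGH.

Answer: BFEECEFD

Derivation:
Char 1 ('A'): step: R->4, L=6; A->plug->B->R->E->L->C->refl->H->L'->H->R'->A->plug->B
Char 2 ('G'): step: R->5, L=6; G->plug->E->R->F->L->B->refl->F->L'->C->R'->F->plug->F
Char 3 ('H'): step: R->6, L=6; H->plug->H->R->C->L->F->refl->B->L'->F->R'->G->plug->E
Char 4 ('C'): step: R->7, L=6; C->plug->C->R->D->L->G->refl->E->L'->B->R'->G->plug->E
Char 5 ('E'): step: R->0, L->7 (L advanced); E->plug->G->R->F->L->H->refl->C->L'->H->R'->C->plug->C
Char 6 ('G'): step: R->1, L=7; G->plug->E->R->H->L->C->refl->H->L'->F->R'->G->plug->E
Char 7 ('H'): step: R->2, L=7; H->plug->H->R->A->L->D->refl->A->L'->E->R'->F->plug->F
Char 8 ('G'): step: R->3, L=7; G->plug->E->R->D->L->B->refl->F->L'->C->R'->D->plug->D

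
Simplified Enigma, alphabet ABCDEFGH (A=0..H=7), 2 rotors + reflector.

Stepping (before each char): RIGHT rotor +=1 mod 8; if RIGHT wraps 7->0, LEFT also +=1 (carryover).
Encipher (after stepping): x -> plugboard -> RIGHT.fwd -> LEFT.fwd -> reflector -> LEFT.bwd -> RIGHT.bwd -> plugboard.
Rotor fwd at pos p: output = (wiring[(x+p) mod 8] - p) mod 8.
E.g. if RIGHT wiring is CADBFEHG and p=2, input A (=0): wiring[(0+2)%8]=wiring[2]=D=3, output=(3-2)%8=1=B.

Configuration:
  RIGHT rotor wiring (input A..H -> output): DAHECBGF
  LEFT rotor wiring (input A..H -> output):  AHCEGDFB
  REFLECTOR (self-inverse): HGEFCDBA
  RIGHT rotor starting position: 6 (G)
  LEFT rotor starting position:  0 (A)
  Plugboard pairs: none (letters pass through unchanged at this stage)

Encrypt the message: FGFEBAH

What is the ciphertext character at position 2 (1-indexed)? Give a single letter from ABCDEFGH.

Char 1 ('F'): step: R->7, L=0; F->plug->F->R->D->L->E->refl->C->L'->C->R'->G->plug->G
Char 2 ('G'): step: R->0, L->1 (L advanced); G->plug->G->R->G->L->A->refl->H->L'->H->R'->C->plug->C

C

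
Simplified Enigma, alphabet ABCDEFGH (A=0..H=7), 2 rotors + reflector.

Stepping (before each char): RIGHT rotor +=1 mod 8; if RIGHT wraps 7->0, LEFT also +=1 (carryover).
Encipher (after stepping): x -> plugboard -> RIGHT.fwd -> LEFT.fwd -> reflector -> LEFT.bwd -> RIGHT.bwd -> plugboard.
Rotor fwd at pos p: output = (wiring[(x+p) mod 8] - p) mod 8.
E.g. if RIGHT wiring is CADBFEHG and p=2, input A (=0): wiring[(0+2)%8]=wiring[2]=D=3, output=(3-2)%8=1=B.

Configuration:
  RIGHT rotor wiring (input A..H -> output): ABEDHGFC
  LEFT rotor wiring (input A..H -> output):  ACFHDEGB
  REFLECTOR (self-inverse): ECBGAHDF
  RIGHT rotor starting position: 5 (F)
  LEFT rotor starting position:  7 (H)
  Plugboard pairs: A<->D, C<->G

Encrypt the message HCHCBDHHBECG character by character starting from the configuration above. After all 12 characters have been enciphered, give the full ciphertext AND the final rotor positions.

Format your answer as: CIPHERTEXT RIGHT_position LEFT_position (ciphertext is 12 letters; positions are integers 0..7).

Answer: CHAHHFGAEHEF 1 1

Derivation:
Char 1 ('H'): step: R->6, L=7; H->plug->H->R->A->L->C->refl->B->L'->B->R'->G->plug->C
Char 2 ('C'): step: R->7, L=7; C->plug->G->R->H->L->H->refl->F->L'->G->R'->H->plug->H
Char 3 ('H'): step: R->0, L->0 (L advanced); H->plug->H->R->C->L->F->refl->H->L'->D->R'->D->plug->A
Char 4 ('C'): step: R->1, L=0; C->plug->G->R->B->L->C->refl->B->L'->H->R'->H->plug->H
Char 5 ('B'): step: R->2, L=0; B->plug->B->R->B->L->C->refl->B->L'->H->R'->H->plug->H
Char 6 ('D'): step: R->3, L=0; D->plug->A->R->A->L->A->refl->E->L'->F->R'->F->plug->F
Char 7 ('H'): step: R->4, L=0; H->plug->H->R->H->L->B->refl->C->L'->B->R'->C->plug->G
Char 8 ('H'): step: R->5, L=0; H->plug->H->R->C->L->F->refl->H->L'->D->R'->D->plug->A
Char 9 ('B'): step: R->6, L=0; B->plug->B->R->E->L->D->refl->G->L'->G->R'->E->plug->E
Char 10 ('E'): step: R->7, L=0; E->plug->E->R->E->L->D->refl->G->L'->G->R'->H->plug->H
Char 11 ('C'): step: R->0, L->1 (L advanced); C->plug->G->R->F->L->F->refl->H->L'->H->R'->E->plug->E
Char 12 ('G'): step: R->1, L=1; G->plug->C->R->C->L->G->refl->D->L'->E->R'->F->plug->F
Final: ciphertext=CHAHHFGAEHEF, RIGHT=1, LEFT=1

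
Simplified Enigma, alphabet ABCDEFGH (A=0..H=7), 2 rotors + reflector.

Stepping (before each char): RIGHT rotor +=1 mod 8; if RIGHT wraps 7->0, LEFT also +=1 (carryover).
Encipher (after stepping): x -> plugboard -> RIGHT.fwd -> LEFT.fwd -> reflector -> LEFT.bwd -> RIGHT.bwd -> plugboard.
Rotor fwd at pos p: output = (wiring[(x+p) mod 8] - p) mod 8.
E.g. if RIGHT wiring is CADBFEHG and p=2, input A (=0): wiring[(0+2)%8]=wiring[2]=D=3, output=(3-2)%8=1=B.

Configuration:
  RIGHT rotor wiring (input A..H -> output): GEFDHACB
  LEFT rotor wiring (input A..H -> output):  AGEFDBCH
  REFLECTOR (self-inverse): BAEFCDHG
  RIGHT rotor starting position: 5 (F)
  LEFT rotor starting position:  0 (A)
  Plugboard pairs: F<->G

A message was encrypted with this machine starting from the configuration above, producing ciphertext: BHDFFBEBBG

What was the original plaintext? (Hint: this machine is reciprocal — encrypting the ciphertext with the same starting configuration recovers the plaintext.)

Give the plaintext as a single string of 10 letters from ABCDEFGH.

Char 1 ('B'): step: R->6, L=0; B->plug->B->R->D->L->F->refl->D->L'->E->R'->A->plug->A
Char 2 ('H'): step: R->7, L=0; H->plug->H->R->D->L->F->refl->D->L'->E->R'->E->plug->E
Char 3 ('D'): step: R->0, L->1 (L advanced); D->plug->D->R->D->L->C->refl->E->L'->C->R'->G->plug->F
Char 4 ('F'): step: R->1, L=1; F->plug->G->R->A->L->F->refl->D->L'->B->R'->F->plug->G
Char 5 ('F'): step: R->2, L=1; F->plug->G->R->E->L->A->refl->B->L'->F->R'->C->plug->C
Char 6 ('B'): step: R->3, L=1; B->plug->B->R->E->L->A->refl->B->L'->F->R'->C->plug->C
Char 7 ('E'): step: R->4, L=1; E->plug->E->R->C->L->E->refl->C->L'->D->R'->A->plug->A
Char 8 ('B'): step: R->5, L=1; B->plug->B->R->F->L->B->refl->A->L'->E->R'->C->plug->C
Char 9 ('B'): step: R->6, L=1; B->plug->B->R->D->L->C->refl->E->L'->C->R'->H->plug->H
Char 10 ('G'): step: R->7, L=1; G->plug->F->R->A->L->F->refl->D->L'->B->R'->G->plug->F

Answer: AEFGCCACHF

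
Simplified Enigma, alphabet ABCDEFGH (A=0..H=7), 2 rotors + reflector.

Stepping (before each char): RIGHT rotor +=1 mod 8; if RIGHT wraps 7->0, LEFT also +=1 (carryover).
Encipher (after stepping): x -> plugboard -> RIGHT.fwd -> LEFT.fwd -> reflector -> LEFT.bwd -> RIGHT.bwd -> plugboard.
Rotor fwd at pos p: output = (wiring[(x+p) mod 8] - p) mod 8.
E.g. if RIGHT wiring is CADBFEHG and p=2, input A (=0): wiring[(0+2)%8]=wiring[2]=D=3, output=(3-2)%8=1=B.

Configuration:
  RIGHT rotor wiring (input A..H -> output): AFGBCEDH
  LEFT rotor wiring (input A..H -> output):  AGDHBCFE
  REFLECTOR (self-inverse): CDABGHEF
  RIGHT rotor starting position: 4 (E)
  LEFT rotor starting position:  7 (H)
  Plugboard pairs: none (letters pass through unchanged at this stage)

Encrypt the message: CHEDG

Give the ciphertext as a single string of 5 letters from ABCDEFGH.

Answer: EBAHE

Derivation:
Char 1 ('C'): step: R->5, L=7; C->plug->C->R->C->L->H->refl->F->L'->A->R'->E->plug->E
Char 2 ('H'): step: R->6, L=7; H->plug->H->R->G->L->D->refl->B->L'->B->R'->B->plug->B
Char 3 ('E'): step: R->7, L=7; E->plug->E->R->C->L->H->refl->F->L'->A->R'->A->plug->A
Char 4 ('D'): step: R->0, L->0 (L advanced); D->plug->D->R->B->L->G->refl->E->L'->H->R'->H->plug->H
Char 5 ('G'): step: R->1, L=0; G->plug->G->R->G->L->F->refl->H->L'->D->R'->E->plug->E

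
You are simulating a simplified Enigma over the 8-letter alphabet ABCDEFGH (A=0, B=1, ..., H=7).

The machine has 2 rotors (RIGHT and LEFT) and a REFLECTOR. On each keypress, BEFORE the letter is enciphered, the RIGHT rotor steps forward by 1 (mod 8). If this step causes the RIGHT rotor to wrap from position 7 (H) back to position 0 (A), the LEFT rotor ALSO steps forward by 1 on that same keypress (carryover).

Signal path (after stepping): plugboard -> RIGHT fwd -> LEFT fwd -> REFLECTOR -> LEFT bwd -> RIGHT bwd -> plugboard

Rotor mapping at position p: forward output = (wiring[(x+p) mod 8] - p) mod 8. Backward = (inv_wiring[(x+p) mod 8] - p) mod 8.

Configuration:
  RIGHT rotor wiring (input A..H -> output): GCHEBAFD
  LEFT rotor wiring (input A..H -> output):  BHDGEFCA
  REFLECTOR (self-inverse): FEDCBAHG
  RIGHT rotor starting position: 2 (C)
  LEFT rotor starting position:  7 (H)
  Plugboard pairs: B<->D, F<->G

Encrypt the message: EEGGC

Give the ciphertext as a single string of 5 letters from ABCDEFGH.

Answer: GAEBB

Derivation:
Char 1 ('E'): step: R->3, L=7; E->plug->E->R->A->L->B->refl->E->L'->D->R'->F->plug->G
Char 2 ('E'): step: R->4, L=7; E->plug->E->R->C->L->A->refl->F->L'->F->R'->A->plug->A
Char 3 ('G'): step: R->5, L=7; G->plug->F->R->C->L->A->refl->F->L'->F->R'->E->plug->E
Char 4 ('G'): step: R->6, L=7; G->plug->F->R->G->L->G->refl->H->L'->E->R'->D->plug->B
Char 5 ('C'): step: R->7, L=7; C->plug->C->R->D->L->E->refl->B->L'->A->R'->D->plug->B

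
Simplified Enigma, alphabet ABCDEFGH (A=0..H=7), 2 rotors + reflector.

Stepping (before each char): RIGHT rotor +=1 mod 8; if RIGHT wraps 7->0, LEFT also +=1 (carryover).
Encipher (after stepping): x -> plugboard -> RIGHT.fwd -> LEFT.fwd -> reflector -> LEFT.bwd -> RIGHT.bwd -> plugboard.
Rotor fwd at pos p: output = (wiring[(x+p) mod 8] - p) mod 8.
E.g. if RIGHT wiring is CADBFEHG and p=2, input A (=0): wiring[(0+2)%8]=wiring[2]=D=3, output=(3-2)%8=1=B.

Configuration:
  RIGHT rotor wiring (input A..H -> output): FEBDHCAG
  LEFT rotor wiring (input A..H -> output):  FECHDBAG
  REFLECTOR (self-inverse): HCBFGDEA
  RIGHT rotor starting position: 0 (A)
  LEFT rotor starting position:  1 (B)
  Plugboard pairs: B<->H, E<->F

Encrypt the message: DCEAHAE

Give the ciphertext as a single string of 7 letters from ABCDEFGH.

Answer: HECFCCH

Derivation:
Char 1 ('D'): step: R->1, L=1; D->plug->D->R->G->L->F->refl->D->L'->A->R'->B->plug->H
Char 2 ('C'): step: R->2, L=1; C->plug->C->R->F->L->H->refl->A->L'->E->R'->F->plug->E
Char 3 ('E'): step: R->3, L=1; E->plug->F->R->C->L->G->refl->E->L'->H->R'->C->plug->C
Char 4 ('A'): step: R->4, L=1; A->plug->A->R->D->L->C->refl->B->L'->B->R'->E->plug->F
Char 5 ('H'): step: R->5, L=1; H->plug->B->R->D->L->C->refl->B->L'->B->R'->C->plug->C
Char 6 ('A'): step: R->6, L=1; A->plug->A->R->C->L->G->refl->E->L'->H->R'->C->plug->C
Char 7 ('E'): step: R->7, L=1; E->plug->F->R->A->L->D->refl->F->L'->G->R'->B->plug->H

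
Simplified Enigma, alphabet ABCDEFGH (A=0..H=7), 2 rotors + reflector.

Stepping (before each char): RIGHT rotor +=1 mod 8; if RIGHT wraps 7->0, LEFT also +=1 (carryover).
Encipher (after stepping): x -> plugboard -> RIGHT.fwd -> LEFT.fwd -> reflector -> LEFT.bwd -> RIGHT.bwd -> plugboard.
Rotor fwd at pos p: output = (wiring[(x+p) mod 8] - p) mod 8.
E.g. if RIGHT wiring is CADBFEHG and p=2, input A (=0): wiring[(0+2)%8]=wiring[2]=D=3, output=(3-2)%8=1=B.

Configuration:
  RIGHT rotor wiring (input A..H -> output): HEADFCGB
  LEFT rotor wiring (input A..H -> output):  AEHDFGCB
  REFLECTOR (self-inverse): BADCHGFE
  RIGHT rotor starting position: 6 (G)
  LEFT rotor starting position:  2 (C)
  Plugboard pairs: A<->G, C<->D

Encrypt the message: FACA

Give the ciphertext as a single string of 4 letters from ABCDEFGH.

Answer: BDFE

Derivation:
Char 1 ('F'): step: R->7, L=2; F->plug->F->R->G->L->G->refl->F->L'->A->R'->B->plug->B
Char 2 ('A'): step: R->0, L->3 (L advanced); A->plug->G->R->G->L->B->refl->A->L'->A->R'->C->plug->D
Char 3 ('C'): step: R->1, L=3; C->plug->D->R->E->L->G->refl->F->L'->F->R'->F->plug->F
Char 4 ('A'): step: R->2, L=3; A->plug->G->R->F->L->F->refl->G->L'->E->R'->E->plug->E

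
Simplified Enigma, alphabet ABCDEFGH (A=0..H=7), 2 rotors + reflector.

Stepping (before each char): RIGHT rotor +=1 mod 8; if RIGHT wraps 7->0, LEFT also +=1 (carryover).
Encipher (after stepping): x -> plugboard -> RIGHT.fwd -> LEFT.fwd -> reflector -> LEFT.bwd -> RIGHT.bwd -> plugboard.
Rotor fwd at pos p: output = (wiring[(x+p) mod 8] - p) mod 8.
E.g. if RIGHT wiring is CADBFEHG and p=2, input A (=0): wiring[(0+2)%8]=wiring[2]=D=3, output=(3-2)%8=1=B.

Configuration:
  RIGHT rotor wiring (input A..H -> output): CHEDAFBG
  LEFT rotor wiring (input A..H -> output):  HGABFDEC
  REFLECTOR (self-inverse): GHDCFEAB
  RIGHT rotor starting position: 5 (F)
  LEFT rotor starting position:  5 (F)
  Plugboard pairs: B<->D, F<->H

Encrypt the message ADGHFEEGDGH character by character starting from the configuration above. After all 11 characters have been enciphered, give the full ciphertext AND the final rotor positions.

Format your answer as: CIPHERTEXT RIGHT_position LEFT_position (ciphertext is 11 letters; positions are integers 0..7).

Char 1 ('A'): step: R->6, L=5; A->plug->A->R->D->L->C->refl->D->L'->F->R'->F->plug->H
Char 2 ('D'): step: R->7, L=5; D->plug->B->R->D->L->C->refl->D->L'->F->R'->D->plug->B
Char 3 ('G'): step: R->0, L->6 (L advanced); G->plug->G->R->B->L->E->refl->F->L'->H->R'->B->plug->D
Char 4 ('H'): step: R->1, L=6; H->plug->F->R->A->L->G->refl->A->L'->D->R'->B->plug->D
Char 5 ('F'): step: R->2, L=6; F->plug->H->R->F->L->D->refl->C->L'->E->R'->F->plug->H
Char 6 ('E'): step: R->3, L=6; E->plug->E->R->D->L->A->refl->G->L'->A->R'->A->plug->A
Char 7 ('E'): step: R->4, L=6; E->plug->E->R->G->L->H->refl->B->L'->C->R'->D->plug->B
Char 8 ('G'): step: R->5, L=6; G->plug->G->R->G->L->H->refl->B->L'->C->R'->E->plug->E
Char 9 ('D'): step: R->6, L=6; D->plug->B->R->A->L->G->refl->A->L'->D->R'->A->plug->A
Char 10 ('G'): step: R->7, L=6; G->plug->G->R->G->L->H->refl->B->L'->C->R'->H->plug->F
Char 11 ('H'): step: R->0, L->7 (L advanced); H->plug->F->R->F->L->G->refl->A->L'->B->R'->G->plug->G
Final: ciphertext=HBDDHABEAFG, RIGHT=0, LEFT=7

Answer: HBDDHABEAFG 0 7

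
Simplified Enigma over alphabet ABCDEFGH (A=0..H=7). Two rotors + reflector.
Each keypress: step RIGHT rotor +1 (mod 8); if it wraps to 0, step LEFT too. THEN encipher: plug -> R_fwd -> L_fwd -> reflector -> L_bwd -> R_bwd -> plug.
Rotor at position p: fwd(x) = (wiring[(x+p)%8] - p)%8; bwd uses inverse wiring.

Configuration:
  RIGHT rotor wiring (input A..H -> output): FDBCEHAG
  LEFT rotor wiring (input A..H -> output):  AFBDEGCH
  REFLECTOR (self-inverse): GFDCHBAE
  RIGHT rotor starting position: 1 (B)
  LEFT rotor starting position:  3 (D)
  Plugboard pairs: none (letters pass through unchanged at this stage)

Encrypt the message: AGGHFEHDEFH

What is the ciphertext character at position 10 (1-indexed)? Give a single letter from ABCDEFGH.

Char 1 ('A'): step: R->2, L=3; A->plug->A->R->H->L->G->refl->A->L'->A->R'->B->plug->B
Char 2 ('G'): step: R->3, L=3; G->plug->G->R->A->L->A->refl->G->L'->H->R'->A->plug->A
Char 3 ('G'): step: R->4, L=3; G->plug->G->R->F->L->F->refl->B->L'->B->R'->E->plug->E
Char 4 ('H'): step: R->5, L=3; H->plug->H->R->H->L->G->refl->A->L'->A->R'->D->plug->D
Char 5 ('F'): step: R->6, L=3; F->plug->F->R->E->L->E->refl->H->L'->D->R'->E->plug->E
Char 6 ('E'): step: R->7, L=3; E->plug->E->R->D->L->H->refl->E->L'->E->R'->C->plug->C
Char 7 ('H'): step: R->0, L->4 (L advanced); H->plug->H->R->G->L->F->refl->B->L'->F->R'->A->plug->A
Char 8 ('D'): step: R->1, L=4; D->plug->D->R->D->L->D->refl->C->L'->B->R'->C->plug->C
Char 9 ('E'): step: R->2, L=4; E->plug->E->R->G->L->F->refl->B->L'->F->R'->D->plug->D
Char 10 ('F'): step: R->3, L=4; F->plug->F->R->C->L->G->refl->A->L'->A->R'->G->plug->G

G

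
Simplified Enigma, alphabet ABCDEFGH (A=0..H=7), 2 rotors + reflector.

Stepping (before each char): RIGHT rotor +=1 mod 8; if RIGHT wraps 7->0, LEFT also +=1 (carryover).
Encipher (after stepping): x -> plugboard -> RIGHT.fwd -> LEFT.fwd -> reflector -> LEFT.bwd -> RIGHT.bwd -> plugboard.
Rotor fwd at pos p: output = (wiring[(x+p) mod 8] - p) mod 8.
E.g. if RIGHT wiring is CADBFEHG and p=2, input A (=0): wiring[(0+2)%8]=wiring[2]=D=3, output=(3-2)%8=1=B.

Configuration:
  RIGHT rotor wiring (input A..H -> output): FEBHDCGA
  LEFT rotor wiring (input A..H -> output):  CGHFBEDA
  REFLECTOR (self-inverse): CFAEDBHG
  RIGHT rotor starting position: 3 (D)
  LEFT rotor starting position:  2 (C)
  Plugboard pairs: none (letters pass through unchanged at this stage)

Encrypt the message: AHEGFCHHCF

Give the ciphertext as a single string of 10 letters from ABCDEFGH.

Answer: ECDBBGECDG

Derivation:
Char 1 ('A'): step: R->4, L=2; A->plug->A->R->H->L->E->refl->D->L'->B->R'->E->plug->E
Char 2 ('H'): step: R->5, L=2; H->plug->H->R->G->L->A->refl->C->L'->D->R'->C->plug->C
Char 3 ('E'): step: R->6, L=2; E->plug->E->R->D->L->C->refl->A->L'->G->R'->D->plug->D
Char 4 ('G'): step: R->7, L=2; G->plug->G->R->D->L->C->refl->A->L'->G->R'->B->plug->B
Char 5 ('F'): step: R->0, L->3 (L advanced); F->plug->F->R->C->L->B->refl->F->L'->E->R'->B->plug->B
Char 6 ('C'): step: R->1, L=3; C->plug->C->R->G->L->D->refl->E->L'->H->R'->G->plug->G
Char 7 ('H'): step: R->2, L=3; H->plug->H->R->C->L->B->refl->F->L'->E->R'->E->plug->E
Char 8 ('H'): step: R->3, L=3; H->plug->H->R->G->L->D->refl->E->L'->H->R'->C->plug->C
Char 9 ('C'): step: R->4, L=3; C->plug->C->R->C->L->B->refl->F->L'->E->R'->D->plug->D
Char 10 ('F'): step: R->5, L=3; F->plug->F->R->E->L->F->refl->B->L'->C->R'->G->plug->G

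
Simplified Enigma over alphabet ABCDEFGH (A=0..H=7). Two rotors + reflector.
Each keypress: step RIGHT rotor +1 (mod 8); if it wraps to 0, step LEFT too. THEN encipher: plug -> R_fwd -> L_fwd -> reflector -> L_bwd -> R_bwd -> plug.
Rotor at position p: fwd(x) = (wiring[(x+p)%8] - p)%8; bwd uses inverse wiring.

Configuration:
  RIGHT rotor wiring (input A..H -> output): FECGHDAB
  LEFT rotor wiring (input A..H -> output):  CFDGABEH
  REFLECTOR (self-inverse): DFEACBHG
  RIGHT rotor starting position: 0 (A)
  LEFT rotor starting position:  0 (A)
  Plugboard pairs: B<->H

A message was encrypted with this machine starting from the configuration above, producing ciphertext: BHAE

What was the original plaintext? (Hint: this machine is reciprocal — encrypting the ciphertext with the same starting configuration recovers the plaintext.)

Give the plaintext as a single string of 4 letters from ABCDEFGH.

Char 1 ('B'): step: R->1, L=0; B->plug->H->R->E->L->A->refl->D->L'->C->R'->E->plug->E
Char 2 ('H'): step: R->2, L=0; H->plug->B->R->E->L->A->refl->D->L'->C->R'->H->plug->B
Char 3 ('A'): step: R->3, L=0; A->plug->A->R->D->L->G->refl->H->L'->H->R'->H->plug->B
Char 4 ('E'): step: R->4, L=0; E->plug->E->R->B->L->F->refl->B->L'->F->R'->D->plug->D

Answer: EBBD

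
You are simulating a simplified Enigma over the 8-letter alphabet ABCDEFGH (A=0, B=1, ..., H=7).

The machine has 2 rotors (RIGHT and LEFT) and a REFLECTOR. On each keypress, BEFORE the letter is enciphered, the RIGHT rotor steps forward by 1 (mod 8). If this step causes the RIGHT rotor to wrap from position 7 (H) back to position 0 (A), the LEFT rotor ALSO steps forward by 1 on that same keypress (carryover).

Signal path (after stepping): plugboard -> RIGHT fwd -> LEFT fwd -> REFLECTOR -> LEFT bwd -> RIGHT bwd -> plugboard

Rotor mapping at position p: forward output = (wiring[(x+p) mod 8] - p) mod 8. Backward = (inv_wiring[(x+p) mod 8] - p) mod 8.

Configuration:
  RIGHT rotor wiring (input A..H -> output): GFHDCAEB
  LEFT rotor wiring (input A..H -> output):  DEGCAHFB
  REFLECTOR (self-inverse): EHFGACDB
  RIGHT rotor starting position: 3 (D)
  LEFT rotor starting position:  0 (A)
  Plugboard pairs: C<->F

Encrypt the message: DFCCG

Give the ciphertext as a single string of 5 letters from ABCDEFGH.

Char 1 ('D'): step: R->4, L=0; D->plug->D->R->F->L->H->refl->B->L'->H->R'->H->plug->H
Char 2 ('F'): step: R->5, L=0; F->plug->C->R->E->L->A->refl->E->L'->B->R'->D->plug->D
Char 3 ('C'): step: R->6, L=0; C->plug->F->R->F->L->H->refl->B->L'->H->R'->D->plug->D
Char 4 ('C'): step: R->7, L=0; C->plug->F->R->D->L->C->refl->F->L'->G->R'->C->plug->F
Char 5 ('G'): step: R->0, L->1 (L advanced); G->plug->G->R->E->L->G->refl->D->L'->A->R'->F->plug->C

Answer: HDDFC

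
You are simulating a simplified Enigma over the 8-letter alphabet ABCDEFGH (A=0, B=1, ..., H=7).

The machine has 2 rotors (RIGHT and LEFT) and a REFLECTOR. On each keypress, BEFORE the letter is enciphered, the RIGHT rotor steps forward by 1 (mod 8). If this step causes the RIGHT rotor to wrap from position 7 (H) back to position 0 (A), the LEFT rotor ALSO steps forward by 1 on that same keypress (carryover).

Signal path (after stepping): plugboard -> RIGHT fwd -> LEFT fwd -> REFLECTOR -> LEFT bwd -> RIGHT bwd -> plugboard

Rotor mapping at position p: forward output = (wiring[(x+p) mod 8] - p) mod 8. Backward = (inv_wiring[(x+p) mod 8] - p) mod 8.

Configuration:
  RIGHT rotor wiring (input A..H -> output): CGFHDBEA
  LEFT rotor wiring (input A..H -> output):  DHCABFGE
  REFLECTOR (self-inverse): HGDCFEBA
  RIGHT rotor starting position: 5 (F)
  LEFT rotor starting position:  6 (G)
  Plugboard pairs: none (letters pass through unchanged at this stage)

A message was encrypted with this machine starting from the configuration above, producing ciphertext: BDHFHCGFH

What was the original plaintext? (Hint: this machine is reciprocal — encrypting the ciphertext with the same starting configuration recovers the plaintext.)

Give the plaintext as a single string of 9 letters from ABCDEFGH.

Char 1 ('B'): step: R->6, L=6; B->plug->B->R->C->L->F->refl->E->L'->E->R'->C->plug->C
Char 2 ('D'): step: R->7, L=6; D->plug->D->R->G->L->D->refl->C->L'->F->R'->H->plug->H
Char 3 ('H'): step: R->0, L->7 (L advanced); H->plug->H->R->A->L->F->refl->E->L'->B->R'->F->plug->F
Char 4 ('F'): step: R->1, L=7; F->plug->F->R->D->L->D->refl->C->L'->F->R'->A->plug->A
Char 5 ('H'): step: R->2, L=7; H->plug->H->R->E->L->B->refl->G->L'->G->R'->F->plug->F
Char 6 ('C'): step: R->3, L=7; C->plug->C->R->G->L->G->refl->B->L'->E->R'->A->plug->A
Char 7 ('G'): step: R->4, L=7; G->plug->G->R->B->L->E->refl->F->L'->A->R'->C->plug->C
Char 8 ('F'): step: R->5, L=7; F->plug->F->R->A->L->F->refl->E->L'->B->R'->E->plug->E
Char 9 ('H'): step: R->6, L=7; H->plug->H->R->D->L->D->refl->C->L'->F->R'->G->plug->G

Answer: CHFAFACEG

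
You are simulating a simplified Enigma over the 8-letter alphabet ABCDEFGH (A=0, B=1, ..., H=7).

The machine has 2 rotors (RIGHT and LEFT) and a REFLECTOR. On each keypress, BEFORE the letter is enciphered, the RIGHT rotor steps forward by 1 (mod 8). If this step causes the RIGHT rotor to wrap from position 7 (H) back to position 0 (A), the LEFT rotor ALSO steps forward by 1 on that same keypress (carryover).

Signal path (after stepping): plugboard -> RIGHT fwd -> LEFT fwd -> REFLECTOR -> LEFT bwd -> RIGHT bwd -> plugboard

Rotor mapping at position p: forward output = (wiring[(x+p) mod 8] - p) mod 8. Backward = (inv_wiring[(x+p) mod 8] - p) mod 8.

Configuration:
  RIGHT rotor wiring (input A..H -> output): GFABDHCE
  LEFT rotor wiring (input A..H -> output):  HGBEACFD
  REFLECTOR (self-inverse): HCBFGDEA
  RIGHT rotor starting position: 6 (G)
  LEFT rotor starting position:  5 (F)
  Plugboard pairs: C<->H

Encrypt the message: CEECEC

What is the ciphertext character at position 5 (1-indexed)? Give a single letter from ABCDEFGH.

Char 1 ('C'): step: R->7, L=5; C->plug->H->R->D->L->C->refl->B->L'->E->R'->F->plug->F
Char 2 ('E'): step: R->0, L->6 (L advanced); E->plug->E->R->D->L->A->refl->H->L'->A->R'->C->plug->H
Char 3 ('E'): step: R->1, L=6; E->plug->E->R->G->L->C->refl->B->L'->C->R'->D->plug->D
Char 4 ('C'): step: R->2, L=6; C->plug->H->R->D->L->A->refl->H->L'->A->R'->E->plug->E
Char 5 ('E'): step: R->3, L=6; E->plug->E->R->B->L->F->refl->D->L'->E->R'->C->plug->H

H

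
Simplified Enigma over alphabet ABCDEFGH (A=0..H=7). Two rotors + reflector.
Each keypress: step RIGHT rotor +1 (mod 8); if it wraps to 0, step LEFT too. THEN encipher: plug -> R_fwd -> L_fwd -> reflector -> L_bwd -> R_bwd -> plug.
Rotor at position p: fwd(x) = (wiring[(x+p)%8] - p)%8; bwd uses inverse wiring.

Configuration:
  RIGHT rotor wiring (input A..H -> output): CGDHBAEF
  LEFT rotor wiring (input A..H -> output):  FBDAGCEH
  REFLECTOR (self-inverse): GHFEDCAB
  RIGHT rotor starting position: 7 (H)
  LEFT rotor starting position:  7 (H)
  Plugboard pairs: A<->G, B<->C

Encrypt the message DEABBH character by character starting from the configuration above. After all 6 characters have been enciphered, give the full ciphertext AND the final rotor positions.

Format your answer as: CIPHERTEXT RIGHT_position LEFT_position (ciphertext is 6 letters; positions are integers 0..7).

Answer: EHCHGG 5 0

Derivation:
Char 1 ('D'): step: R->0, L->0 (L advanced); D->plug->D->R->H->L->H->refl->B->L'->B->R'->E->plug->E
Char 2 ('E'): step: R->1, L=0; E->plug->E->R->H->L->H->refl->B->L'->B->R'->H->plug->H
Char 3 ('A'): step: R->2, L=0; A->plug->G->R->A->L->F->refl->C->L'->F->R'->B->plug->C
Char 4 ('B'): step: R->3, L=0; B->plug->C->R->F->L->C->refl->F->L'->A->R'->H->plug->H
Char 5 ('B'): step: R->4, L=0; B->plug->C->R->A->L->F->refl->C->L'->F->R'->A->plug->G
Char 6 ('H'): step: R->5, L=0; H->plug->H->R->E->L->G->refl->A->L'->D->R'->A->plug->G
Final: ciphertext=EHCHGG, RIGHT=5, LEFT=0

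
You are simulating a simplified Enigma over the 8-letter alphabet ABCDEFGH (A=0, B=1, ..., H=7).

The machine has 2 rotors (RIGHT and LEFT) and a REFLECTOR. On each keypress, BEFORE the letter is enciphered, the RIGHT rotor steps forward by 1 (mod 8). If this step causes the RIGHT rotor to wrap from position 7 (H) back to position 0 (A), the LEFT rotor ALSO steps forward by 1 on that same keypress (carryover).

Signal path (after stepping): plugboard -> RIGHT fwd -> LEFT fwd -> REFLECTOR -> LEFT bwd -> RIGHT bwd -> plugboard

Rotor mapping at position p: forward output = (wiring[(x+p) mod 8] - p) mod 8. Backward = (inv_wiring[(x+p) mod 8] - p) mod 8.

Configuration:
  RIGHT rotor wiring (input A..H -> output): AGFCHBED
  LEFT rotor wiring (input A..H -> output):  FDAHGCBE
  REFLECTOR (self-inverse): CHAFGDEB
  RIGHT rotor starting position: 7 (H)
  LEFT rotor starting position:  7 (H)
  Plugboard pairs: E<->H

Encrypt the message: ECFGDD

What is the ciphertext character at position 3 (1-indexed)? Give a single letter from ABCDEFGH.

Char 1 ('E'): step: R->0, L->0 (L advanced); E->plug->H->R->D->L->H->refl->B->L'->G->R'->B->plug->B
Char 2 ('C'): step: R->1, L=0; C->plug->C->R->B->L->D->refl->F->L'->A->R'->E->plug->H
Char 3 ('F'): step: R->2, L=0; F->plug->F->R->B->L->D->refl->F->L'->A->R'->B->plug->B

B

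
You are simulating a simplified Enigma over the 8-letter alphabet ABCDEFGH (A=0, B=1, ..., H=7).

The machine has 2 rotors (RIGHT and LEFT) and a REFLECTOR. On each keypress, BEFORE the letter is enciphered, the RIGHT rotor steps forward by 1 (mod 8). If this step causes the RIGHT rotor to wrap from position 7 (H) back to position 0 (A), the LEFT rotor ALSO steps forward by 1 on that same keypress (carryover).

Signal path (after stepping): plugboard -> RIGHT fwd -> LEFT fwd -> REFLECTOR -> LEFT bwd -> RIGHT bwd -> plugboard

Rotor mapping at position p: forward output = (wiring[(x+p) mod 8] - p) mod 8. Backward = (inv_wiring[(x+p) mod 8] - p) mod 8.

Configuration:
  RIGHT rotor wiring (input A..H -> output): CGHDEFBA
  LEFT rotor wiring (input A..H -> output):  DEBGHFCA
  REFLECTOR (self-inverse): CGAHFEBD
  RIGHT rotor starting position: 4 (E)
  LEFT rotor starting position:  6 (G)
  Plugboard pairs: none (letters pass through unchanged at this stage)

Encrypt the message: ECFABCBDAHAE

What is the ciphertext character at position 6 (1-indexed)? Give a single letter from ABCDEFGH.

Char 1 ('E'): step: R->5, L=6; E->plug->E->R->B->L->C->refl->A->L'->F->R'->D->plug->D
Char 2 ('C'): step: R->6, L=6; C->plug->C->R->E->L->D->refl->H->L'->H->R'->H->plug->H
Char 3 ('F'): step: R->7, L=6; F->plug->F->R->F->L->A->refl->C->L'->B->R'->A->plug->A
Char 4 ('A'): step: R->0, L->7 (L advanced); A->plug->A->R->C->L->F->refl->E->L'->B->R'->G->plug->G
Char 5 ('B'): step: R->1, L=7; B->plug->B->R->G->L->G->refl->B->L'->A->R'->F->plug->F
Char 6 ('C'): step: R->2, L=7; C->plug->C->R->C->L->F->refl->E->L'->B->R'->B->plug->B

B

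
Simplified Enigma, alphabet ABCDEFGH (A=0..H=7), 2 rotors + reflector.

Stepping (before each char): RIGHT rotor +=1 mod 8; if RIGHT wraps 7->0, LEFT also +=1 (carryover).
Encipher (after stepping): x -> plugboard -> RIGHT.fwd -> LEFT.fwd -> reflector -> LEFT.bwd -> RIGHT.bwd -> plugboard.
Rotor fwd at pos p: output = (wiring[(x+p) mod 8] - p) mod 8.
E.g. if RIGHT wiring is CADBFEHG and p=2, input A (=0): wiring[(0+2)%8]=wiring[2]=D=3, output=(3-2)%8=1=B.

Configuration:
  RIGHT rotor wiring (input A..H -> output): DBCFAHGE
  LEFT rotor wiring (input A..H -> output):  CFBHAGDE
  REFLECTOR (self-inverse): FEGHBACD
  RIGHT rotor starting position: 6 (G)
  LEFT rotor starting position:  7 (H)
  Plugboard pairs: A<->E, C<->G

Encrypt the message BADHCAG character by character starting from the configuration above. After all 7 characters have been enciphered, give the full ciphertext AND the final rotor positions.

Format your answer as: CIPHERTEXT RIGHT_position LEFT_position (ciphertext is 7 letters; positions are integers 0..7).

Char 1 ('B'): step: R->7, L=7; B->plug->B->R->E->L->A->refl->F->L'->A->R'->G->plug->C
Char 2 ('A'): step: R->0, L->0 (L advanced); A->plug->E->R->A->L->C->refl->G->L'->F->R'->D->plug->D
Char 3 ('D'): step: R->1, L=0; D->plug->D->R->H->L->E->refl->B->L'->C->R'->H->plug->H
Char 4 ('H'): step: R->2, L=0; H->plug->H->R->H->L->E->refl->B->L'->C->R'->F->plug->F
Char 5 ('C'): step: R->3, L=0; C->plug->G->R->G->L->D->refl->H->L'->D->R'->D->plug->D
Char 6 ('A'): step: R->4, L=0; A->plug->E->R->H->L->E->refl->B->L'->C->R'->C->plug->G
Char 7 ('G'): step: R->5, L=0; G->plug->C->R->H->L->E->refl->B->L'->C->R'->A->plug->E
Final: ciphertext=CDHFDGE, RIGHT=5, LEFT=0

Answer: CDHFDGE 5 0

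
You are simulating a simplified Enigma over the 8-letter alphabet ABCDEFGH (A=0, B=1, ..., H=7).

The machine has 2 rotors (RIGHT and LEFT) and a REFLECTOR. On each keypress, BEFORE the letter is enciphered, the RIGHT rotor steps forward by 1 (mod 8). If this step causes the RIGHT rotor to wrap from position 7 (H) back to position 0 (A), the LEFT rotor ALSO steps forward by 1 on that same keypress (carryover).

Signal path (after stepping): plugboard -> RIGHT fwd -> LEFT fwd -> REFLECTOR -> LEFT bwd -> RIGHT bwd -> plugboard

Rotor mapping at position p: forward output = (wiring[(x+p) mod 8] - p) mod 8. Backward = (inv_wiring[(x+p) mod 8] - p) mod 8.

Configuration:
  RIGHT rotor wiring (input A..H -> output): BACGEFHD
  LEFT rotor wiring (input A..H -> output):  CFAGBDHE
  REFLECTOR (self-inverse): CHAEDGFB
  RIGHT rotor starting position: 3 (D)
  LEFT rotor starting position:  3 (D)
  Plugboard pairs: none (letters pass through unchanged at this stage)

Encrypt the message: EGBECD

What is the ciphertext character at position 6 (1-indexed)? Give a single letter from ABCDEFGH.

Char 1 ('E'): step: R->4, L=3; E->plug->E->R->F->L->H->refl->B->L'->E->R'->F->plug->F
Char 2 ('G'): step: R->5, L=3; G->plug->G->R->B->L->G->refl->F->L'->H->R'->H->plug->H
Char 3 ('B'): step: R->6, L=3; B->plug->B->R->F->L->H->refl->B->L'->E->R'->E->plug->E
Char 4 ('E'): step: R->7, L=3; E->plug->E->R->H->L->F->refl->G->L'->B->R'->C->plug->C
Char 5 ('C'): step: R->0, L->4 (L advanced); C->plug->C->R->C->L->D->refl->E->L'->G->R'->D->plug->D
Char 6 ('D'): step: R->1, L=4; D->plug->D->R->D->L->A->refl->C->L'->H->R'->A->plug->A

A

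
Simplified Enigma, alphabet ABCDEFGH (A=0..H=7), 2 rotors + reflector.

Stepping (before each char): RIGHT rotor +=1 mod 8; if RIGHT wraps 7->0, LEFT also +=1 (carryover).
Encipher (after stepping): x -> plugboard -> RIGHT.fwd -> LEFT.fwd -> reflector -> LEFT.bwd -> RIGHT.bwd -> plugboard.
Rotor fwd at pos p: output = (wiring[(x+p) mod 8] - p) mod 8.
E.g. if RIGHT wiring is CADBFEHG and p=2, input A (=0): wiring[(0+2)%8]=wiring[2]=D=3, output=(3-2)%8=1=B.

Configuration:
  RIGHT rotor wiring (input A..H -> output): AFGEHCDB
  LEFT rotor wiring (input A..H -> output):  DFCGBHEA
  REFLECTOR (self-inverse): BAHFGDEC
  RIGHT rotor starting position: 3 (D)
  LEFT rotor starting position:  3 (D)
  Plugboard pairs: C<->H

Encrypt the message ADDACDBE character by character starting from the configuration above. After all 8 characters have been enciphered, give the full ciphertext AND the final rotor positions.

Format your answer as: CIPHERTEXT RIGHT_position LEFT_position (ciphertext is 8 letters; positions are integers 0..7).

Char 1 ('A'): step: R->4, L=3; A->plug->A->R->D->L->B->refl->A->L'->F->R'->D->plug->D
Char 2 ('D'): step: R->5, L=3; D->plug->D->R->D->L->B->refl->A->L'->F->R'->A->plug->A
Char 3 ('D'): step: R->6, L=3; D->plug->D->R->H->L->H->refl->C->L'->G->R'->F->plug->F
Char 4 ('A'): step: R->7, L=3; A->plug->A->R->C->L->E->refl->G->L'->B->R'->B->plug->B
Char 5 ('C'): step: R->0, L->4 (L advanced); C->plug->H->R->B->L->D->refl->F->L'->A->R'->A->plug->A
Char 6 ('D'): step: R->1, L=4; D->plug->D->R->G->L->G->refl->E->L'->D->R'->C->plug->H
Char 7 ('B'): step: R->2, L=4; B->plug->B->R->C->L->A->refl->B->L'->F->R'->C->plug->H
Char 8 ('E'): step: R->3, L=4; E->plug->E->R->G->L->G->refl->E->L'->D->R'->H->plug->C
Final: ciphertext=DAFBAHHC, RIGHT=3, LEFT=4

Answer: DAFBAHHC 3 4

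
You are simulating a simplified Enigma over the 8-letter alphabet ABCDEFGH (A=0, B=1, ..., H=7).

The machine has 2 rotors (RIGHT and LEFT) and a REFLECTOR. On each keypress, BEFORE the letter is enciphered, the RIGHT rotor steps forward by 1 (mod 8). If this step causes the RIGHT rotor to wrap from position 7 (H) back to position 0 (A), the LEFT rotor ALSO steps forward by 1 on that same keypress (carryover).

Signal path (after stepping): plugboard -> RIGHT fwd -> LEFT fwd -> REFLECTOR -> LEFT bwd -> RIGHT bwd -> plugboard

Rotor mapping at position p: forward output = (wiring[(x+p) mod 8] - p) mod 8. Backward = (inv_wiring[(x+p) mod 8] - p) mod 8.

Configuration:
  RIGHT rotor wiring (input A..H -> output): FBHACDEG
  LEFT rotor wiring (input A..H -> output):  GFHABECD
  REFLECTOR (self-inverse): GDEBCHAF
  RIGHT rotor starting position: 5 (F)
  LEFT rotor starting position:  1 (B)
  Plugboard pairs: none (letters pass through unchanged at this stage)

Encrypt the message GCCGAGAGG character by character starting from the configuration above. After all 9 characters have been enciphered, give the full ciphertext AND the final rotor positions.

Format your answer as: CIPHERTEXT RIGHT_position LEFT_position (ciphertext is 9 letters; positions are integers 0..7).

Char 1 ('G'): step: R->6, L=1; G->plug->G->R->E->L->D->refl->B->L'->F->R'->H->plug->H
Char 2 ('C'): step: R->7, L=1; C->plug->C->R->C->L->H->refl->F->L'->H->R'->A->plug->A
Char 3 ('C'): step: R->0, L->2 (L advanced); C->plug->C->R->H->L->D->refl->B->L'->F->R'->A->plug->A
Char 4 ('G'): step: R->1, L=2; G->plug->G->R->F->L->B->refl->D->L'->H->R'->C->plug->C
Char 5 ('A'): step: R->2, L=2; A->plug->A->R->F->L->B->refl->D->L'->H->R'->H->plug->H
Char 6 ('G'): step: R->3, L=2; G->plug->G->R->G->L->E->refl->C->L'->D->R'->E->plug->E
Char 7 ('A'): step: R->4, L=2; A->plug->A->R->G->L->E->refl->C->L'->D->R'->G->plug->G
Char 8 ('G'): step: R->5, L=2; G->plug->G->R->D->L->C->refl->E->L'->G->R'->A->plug->A
Char 9 ('G'): step: R->6, L=2; G->plug->G->R->E->L->A->refl->G->L'->B->R'->E->plug->E
Final: ciphertext=HAACHEGAE, RIGHT=6, LEFT=2

Answer: HAACHEGAE 6 2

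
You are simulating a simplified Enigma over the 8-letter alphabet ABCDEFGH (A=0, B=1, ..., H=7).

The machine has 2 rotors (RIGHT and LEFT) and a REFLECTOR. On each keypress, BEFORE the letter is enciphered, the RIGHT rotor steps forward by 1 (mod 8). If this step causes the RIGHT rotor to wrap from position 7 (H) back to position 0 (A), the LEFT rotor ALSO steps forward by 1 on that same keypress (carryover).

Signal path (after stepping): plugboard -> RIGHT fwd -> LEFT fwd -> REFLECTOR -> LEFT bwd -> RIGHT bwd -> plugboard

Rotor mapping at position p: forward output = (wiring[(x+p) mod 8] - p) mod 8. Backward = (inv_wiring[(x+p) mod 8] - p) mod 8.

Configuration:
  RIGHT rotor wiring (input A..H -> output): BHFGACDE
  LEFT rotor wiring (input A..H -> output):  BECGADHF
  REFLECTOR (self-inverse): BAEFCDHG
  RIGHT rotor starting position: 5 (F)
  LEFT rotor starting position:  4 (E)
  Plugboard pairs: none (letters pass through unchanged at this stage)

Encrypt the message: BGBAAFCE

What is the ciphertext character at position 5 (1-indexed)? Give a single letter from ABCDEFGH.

Char 1 ('B'): step: R->6, L=4; B->plug->B->R->G->L->G->refl->H->L'->B->R'->D->plug->D
Char 2 ('G'): step: R->7, L=4; G->plug->G->R->D->L->B->refl->A->L'->F->R'->A->plug->A
Char 3 ('B'): step: R->0, L->5 (L advanced); B->plug->B->R->H->L->D->refl->F->L'->F->R'->C->plug->C
Char 4 ('A'): step: R->1, L=5; A->plug->A->R->G->L->B->refl->A->L'->C->R'->F->plug->F
Char 5 ('A'): step: R->2, L=5; A->plug->A->R->D->L->E->refl->C->L'->B->R'->E->plug->E

E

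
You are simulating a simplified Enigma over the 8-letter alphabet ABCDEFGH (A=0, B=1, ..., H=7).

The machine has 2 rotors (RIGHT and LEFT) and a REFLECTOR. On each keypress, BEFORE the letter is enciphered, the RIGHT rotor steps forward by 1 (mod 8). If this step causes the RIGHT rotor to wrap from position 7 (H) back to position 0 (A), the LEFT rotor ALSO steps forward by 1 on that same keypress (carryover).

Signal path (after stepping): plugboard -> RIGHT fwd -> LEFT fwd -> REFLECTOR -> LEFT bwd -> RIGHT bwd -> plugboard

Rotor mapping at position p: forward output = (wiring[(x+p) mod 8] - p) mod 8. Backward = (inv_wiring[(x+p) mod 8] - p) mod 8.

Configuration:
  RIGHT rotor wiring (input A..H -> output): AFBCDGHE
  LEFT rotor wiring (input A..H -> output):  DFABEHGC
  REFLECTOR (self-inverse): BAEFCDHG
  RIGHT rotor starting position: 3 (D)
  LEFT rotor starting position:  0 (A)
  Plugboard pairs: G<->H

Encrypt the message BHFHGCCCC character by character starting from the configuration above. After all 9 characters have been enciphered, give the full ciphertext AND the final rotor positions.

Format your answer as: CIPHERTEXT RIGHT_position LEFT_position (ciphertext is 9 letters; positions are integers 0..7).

Answer: CGDFCADFH 4 1

Derivation:
Char 1 ('B'): step: R->4, L=0; B->plug->B->R->C->L->A->refl->B->L'->D->R'->C->plug->C
Char 2 ('H'): step: R->5, L=0; H->plug->G->R->F->L->H->refl->G->L'->G->R'->H->plug->G
Char 3 ('F'): step: R->6, L=0; F->plug->F->R->E->L->E->refl->C->L'->H->R'->D->plug->D
Char 4 ('H'): step: R->7, L=0; H->plug->G->R->H->L->C->refl->E->L'->E->R'->F->plug->F
Char 5 ('G'): step: R->0, L->1 (L advanced); G->plug->H->R->E->L->G->refl->H->L'->B->R'->C->plug->C
Char 6 ('C'): step: R->1, L=1; C->plug->C->R->B->L->H->refl->G->L'->E->R'->A->plug->A
Char 7 ('C'): step: R->2, L=1; C->plug->C->R->B->L->H->refl->G->L'->E->R'->D->plug->D
Char 8 ('C'): step: R->3, L=1; C->plug->C->R->D->L->D->refl->F->L'->F->R'->F->plug->F
Char 9 ('C'): step: R->4, L=1; C->plug->C->R->D->L->D->refl->F->L'->F->R'->G->plug->H
Final: ciphertext=CGDFCADFH, RIGHT=4, LEFT=1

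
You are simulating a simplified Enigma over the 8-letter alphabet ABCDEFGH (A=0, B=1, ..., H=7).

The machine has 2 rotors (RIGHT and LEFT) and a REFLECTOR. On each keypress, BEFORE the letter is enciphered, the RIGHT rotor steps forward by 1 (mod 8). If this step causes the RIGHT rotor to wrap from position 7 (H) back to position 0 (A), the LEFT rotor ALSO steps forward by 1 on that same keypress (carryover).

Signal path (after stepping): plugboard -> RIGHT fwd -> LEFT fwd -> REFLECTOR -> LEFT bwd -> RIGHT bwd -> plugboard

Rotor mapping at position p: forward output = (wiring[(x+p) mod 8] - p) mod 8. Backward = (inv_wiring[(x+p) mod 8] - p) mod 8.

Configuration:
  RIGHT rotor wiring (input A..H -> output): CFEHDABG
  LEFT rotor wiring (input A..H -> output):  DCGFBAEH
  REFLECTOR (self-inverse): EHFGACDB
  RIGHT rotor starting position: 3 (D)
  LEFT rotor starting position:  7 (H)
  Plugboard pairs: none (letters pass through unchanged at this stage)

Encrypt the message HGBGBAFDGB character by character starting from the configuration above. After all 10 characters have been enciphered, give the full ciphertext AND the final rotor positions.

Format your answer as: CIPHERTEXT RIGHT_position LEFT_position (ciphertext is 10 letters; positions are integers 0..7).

Char 1 ('H'): step: R->4, L=7; H->plug->H->R->D->L->H->refl->B->L'->G->R'->E->plug->E
Char 2 ('G'): step: R->5, L=7; G->plug->G->R->C->L->D->refl->G->L'->E->R'->B->plug->B
Char 3 ('B'): step: R->6, L=7; B->plug->B->R->A->L->A->refl->E->L'->B->R'->F->plug->F
Char 4 ('G'): step: R->7, L=7; G->plug->G->R->B->L->E->refl->A->L'->A->R'->E->plug->E
Char 5 ('B'): step: R->0, L->0 (L advanced); B->plug->B->R->F->L->A->refl->E->L'->G->R'->H->plug->H
Char 6 ('A'): step: R->1, L=0; A->plug->A->R->E->L->B->refl->H->L'->H->R'->E->plug->E
Char 7 ('F'): step: R->2, L=0; F->plug->F->R->E->L->B->refl->H->L'->H->R'->E->plug->E
Char 8 ('D'): step: R->3, L=0; D->plug->D->R->G->L->E->refl->A->L'->F->R'->C->plug->C
Char 9 ('G'): step: R->4, L=0; G->plug->G->R->A->L->D->refl->G->L'->C->R'->D->plug->D
Char 10 ('B'): step: R->5, L=0; B->plug->B->R->E->L->B->refl->H->L'->H->R'->F->plug->F
Final: ciphertext=EBFEHEECDF, RIGHT=5, LEFT=0

Answer: EBFEHEECDF 5 0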